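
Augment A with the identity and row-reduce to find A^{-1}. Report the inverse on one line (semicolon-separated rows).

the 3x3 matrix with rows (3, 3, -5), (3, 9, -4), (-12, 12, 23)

Gauss-Jordan on [A | I]:
R1 <- (1/3)*R1:  [    1     1  -5/3  |   1/3     0     0 ]
R2 <- R2 - (3)*R1:  [  0   6   1  |  -1   1   0 ]
R3 <- R3 - (-12)*R1:  [  0  24   3  |   4   0   1 ]
R2 <- (1/6)*R2:  [    0     1   1/6  |  -1/6   1/6     0 ]
R1 <- R1 - (1)*R2:  [     1      0  -11/6  |    1/2   -1/6      0 ]
R3 <- R3 - (24)*R2:  [  0   0  -1  |   8  -4   1 ]
R3 <- (1/-1)*R3:  [  0   0   1  |  -8   4  -1 ]
R1 <- R1 - (-11/6)*R3:  [     1      0      0  |  -85/6   43/6  -11/6 ]
R2 <- R2 - (1/6)*R3:  [    0     1     0  |   7/6  -1/2   1/6 ]
Right block of [I | A^{-1}] is the inverse:
[ -85/6  43/6  -11/6 ]
[   7/6  -1/2    1/6 ]
[    -8     4     -1 ]

inverse = [-85/6 43/6 -11/6; 7/6 -1/2 1/6; -8 4 -1]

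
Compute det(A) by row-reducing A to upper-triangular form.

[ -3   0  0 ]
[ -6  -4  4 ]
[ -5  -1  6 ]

det(A) = 60

Forward elimination:
R2 <- R2 - (2)*R1:  [  0  -4   4 ]
R3 <- R3 - (5/3)*R1:  [  0  -1   6 ]
R3 <- R3 - (1/4)*R2:  [ 0  0  5 ]
Upper-triangular form:
[ -3   0  0 ]
[  0  -4  4 ]
[  0   0  5 ]
det(A) = (-1)^0 * (-3) * (-4) * (5) = 60  (0 row swaps -> sign +1)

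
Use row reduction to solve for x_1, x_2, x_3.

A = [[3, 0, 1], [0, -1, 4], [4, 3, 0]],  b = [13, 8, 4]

(4, -4, 1)

Forward elimination on [A|b]:
R3 <- R3 - (4/3)*R1:  [     0      3   -4/3  -40/3 ]
R3 <- R3 - (-3)*R2:  [    0     0  32/3  32/3 ]
Row echelon form:
[ 3   0     1  |    13 ]
[ 0  -1     4  |     8 ]
[ 0   0  32/3  |  32/3 ]
Back-substitution:
x_3 = (32/3) / (32/3) = 1
x_2 = (8 - (4)*(1)) / -1 = -4
x_1 = (13 - (1)*(1)) / 3 = 4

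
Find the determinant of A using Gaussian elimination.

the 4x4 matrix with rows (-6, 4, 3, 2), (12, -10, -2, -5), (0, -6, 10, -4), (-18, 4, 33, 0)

Forward elimination:
R2 <- R2 - (-2)*R1:  [  0  -2   4  -1 ]
R4 <- R4 - (3)*R1:  [  0  -8  24  -6 ]
R3 <- R3 - (3)*R2:  [  0   0  -2  -1 ]
R4 <- R4 - (4)*R2:  [  0   0   8  -2 ]
R4 <- R4 - (-4)*R3:  [  0   0   0  -6 ]
Upper-triangular form:
[ -6   4   3   2 ]
[  0  -2   4  -1 ]
[  0   0  -2  -1 ]
[  0   0   0  -6 ]
det(A) = (-1)^0 * (-6) * (-2) * (-2) * (-6) = 144  (0 row swaps -> sign +1)

det(A) = 144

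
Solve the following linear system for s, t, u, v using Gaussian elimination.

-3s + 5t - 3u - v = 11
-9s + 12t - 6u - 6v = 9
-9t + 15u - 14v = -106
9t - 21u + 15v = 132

(3, 2, -4, 2)

Forward elimination on [A|b]:
R2 <- R2 - (3)*R1:  [   0   -3    3   -3  -24 ]
R3 <- R3 - (3)*R2:  [   0    0    6   -5  -34 ]
R4 <- R4 - (-3)*R2:  [   0    0  -12    6   60 ]
R4 <- R4 - (-2)*R3:  [  0   0   0  -4  -8 ]
Row echelon form:
[ -3   5  -3  -1  |   11 ]
[  0  -3   3  -3  |  -24 ]
[  0   0   6  -5  |  -34 ]
[  0   0   0  -4  |   -8 ]
Back-substitution:
v = (-8) / -4 = 2
u = (-34 - (-5)*(2)) / 6 = -4
t = (-24 - (3)*(-4) - (-3)*(2)) / -3 = 2
s = (11 - (5)*(2) - (-3)*(-4) - (-1)*(2)) / -3 = 3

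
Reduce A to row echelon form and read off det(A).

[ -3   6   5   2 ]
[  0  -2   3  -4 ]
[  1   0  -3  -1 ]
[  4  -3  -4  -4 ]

Forward elimination:
R3 <- R3 - (-1/3)*R1:  [    0     2  -4/3  -1/3 ]
R4 <- R4 - (-4/3)*R1:  [    0     5   8/3  -4/3 ]
R3 <- R3 - (-1)*R2:  [     0      0    5/3  -13/3 ]
R4 <- R4 - (-5/2)*R2:  [     0      0   61/6  -34/3 ]
R4 <- R4 - (61/10)*R3:  [      0       0       0  151/10 ]
Upper-triangular form:
[ -3   6    5       2 ]
[  0  -2    3      -4 ]
[  0   0  5/3   -13/3 ]
[  0   0    0  151/10 ]
det(A) = (-1)^0 * (-3) * (-2) * (5/3) * (151/10) = 151  (0 row swaps -> sign +1)

det(A) = 151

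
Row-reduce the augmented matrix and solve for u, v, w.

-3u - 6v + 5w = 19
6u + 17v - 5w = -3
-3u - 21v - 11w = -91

Forward elimination on [A|b]:
R2 <- R2 - (-2)*R1:  [  0   5   5  35 ]
R3 <- R3 - (1)*R1:  [    0   -15   -16  -110 ]
R3 <- R3 - (-3)*R2:  [  0   0  -1  -5 ]
Row echelon form:
[ -3  -6   5  |  19 ]
[  0   5   5  |  35 ]
[  0   0  -1  |  -5 ]
Back-substitution:
w = (-5) / -1 = 5
v = (35 - (5)*(5)) / 5 = 2
u = (19 - (-6)*(2) - (5)*(5)) / -3 = -2

(-2, 2, 5)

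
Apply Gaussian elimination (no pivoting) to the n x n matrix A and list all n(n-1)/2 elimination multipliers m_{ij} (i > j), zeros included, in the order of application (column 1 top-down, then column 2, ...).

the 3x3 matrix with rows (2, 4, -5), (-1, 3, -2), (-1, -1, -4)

Forward elimination:
R2 <- R2 - (-1/2)*R1:  [    0     5  -9/2 ]
R3 <- R3 - (-1/2)*R1:  [     0      1  -13/2 ]
R3 <- R3 - (1/5)*R2:  [     0      0  -28/5 ]
Multipliers (in order of application): m_{21} = -1/2, m_{31} = -1/2, m_{32} = 1/5

multipliers: -1/2, -1/2, 1/5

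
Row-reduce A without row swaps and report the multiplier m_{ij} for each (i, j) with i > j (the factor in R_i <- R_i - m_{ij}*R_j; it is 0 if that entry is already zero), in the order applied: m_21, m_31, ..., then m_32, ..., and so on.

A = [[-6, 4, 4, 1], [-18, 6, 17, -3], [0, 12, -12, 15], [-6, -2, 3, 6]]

Forward elimination:
R2 <- R2 - (3)*R1:  [  0  -6   5  -6 ]
R3: entry in column 1 is already 0 -> m_{31} = 0 (no row operation needed)
R4 <- R4 - (1)*R1:  [  0  -6  -1   5 ]
R3 <- R3 - (-2)*R2:  [  0   0  -2   3 ]
R4 <- R4 - (1)*R2:  [  0   0  -6  11 ]
R4 <- R4 - (3)*R3:  [ 0  0  0  2 ]
Multipliers (in order of application): m_{21} = 3, m_{31} = 0, m_{41} = 1, m_{32} = -2, m_{42} = 1, m_{43} = 3

multipliers: 3, 0, 1, -2, 1, 3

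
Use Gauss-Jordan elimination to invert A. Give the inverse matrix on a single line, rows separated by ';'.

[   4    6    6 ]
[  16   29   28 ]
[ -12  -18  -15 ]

Gauss-Jordan on [A | I]:
R1 <- (1/4)*R1:  [   1  3/2  3/2  |  1/4    0    0 ]
R2 <- R2 - (16)*R1:  [  0   5   4  |  -4   1   0 ]
R3 <- R3 - (-12)*R1:  [ 0  0  3  |  3  0  1 ]
R2 <- (1/5)*R2:  [    0     1   4/5  |  -4/5   1/5     0 ]
R1 <- R1 - (3/2)*R2:  [     1      0   3/10  |  29/20  -3/10      0 ]
R3 <- (1/3)*R3:  [   0    0    1  |    1    0  1/3 ]
R1 <- R1 - (3/10)*R3:  [     1      0      0  |  23/20  -3/10  -1/10 ]
R2 <- R2 - (4/5)*R3:  [     0      1      0  |   -8/5    1/5  -4/15 ]
Right block of [I | A^{-1}] is the inverse:
[ 23/20  -3/10  -1/10 ]
[  -8/5    1/5  -4/15 ]
[     1      0    1/3 ]

inverse = [23/20 -3/10 -1/10; -8/5 1/5 -4/15; 1 0 1/3]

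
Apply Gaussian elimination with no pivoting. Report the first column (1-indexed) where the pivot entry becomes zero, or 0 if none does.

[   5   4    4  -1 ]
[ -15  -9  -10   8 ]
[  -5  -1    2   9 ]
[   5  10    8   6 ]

Naive forward elimination:
R2 <- R2 - (-3)*R1:  [ 0  3  2  5 ]
R3 <- R3 - (-1)*R1:  [ 0  3  6  8 ]
R4 <- R4 - (1)*R1:  [ 0  6  4  7 ]
R3 <- R3 - (1)*R2:  [ 0  0  4  3 ]
R4 <- R4 - (2)*R2:  [  0   0   0  -3 ]
All pivots nonzero; naive elimination completes without hitting a zero pivot.

first zero-pivot column = 0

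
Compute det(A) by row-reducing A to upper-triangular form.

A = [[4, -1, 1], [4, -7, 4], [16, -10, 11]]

Forward elimination:
R2 <- R2 - (1)*R1:  [  0  -6   3 ]
R3 <- R3 - (4)*R1:  [  0  -6   7 ]
R3 <- R3 - (1)*R2:  [ 0  0  4 ]
Upper-triangular form:
[ 4  -1  1 ]
[ 0  -6  3 ]
[ 0   0  4 ]
det(A) = (-1)^0 * (4) * (-6) * (4) = -96  (0 row swaps -> sign +1)

det(A) = -96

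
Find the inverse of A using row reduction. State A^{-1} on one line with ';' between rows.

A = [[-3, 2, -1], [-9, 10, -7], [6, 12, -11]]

inverse = [13/18 -5/18 1/9; 47/12 -13/12 1/3; 14/3 -4/3 1/3]

Gauss-Jordan on [A | I]:
R1 <- (1/-3)*R1:  [    1  -2/3   1/3  |  -1/3     0     0 ]
R2 <- R2 - (-9)*R1:  [  0   4  -4  |  -3   1   0 ]
R3 <- R3 - (6)*R1:  [   0   16  -13  |    2    0    1 ]
R2 <- (1/4)*R2:  [    0     1    -1  |  -3/4   1/4     0 ]
R1 <- R1 - (-2/3)*R2:  [    1     0  -1/3  |  -5/6   1/6     0 ]
R3 <- R3 - (16)*R2:  [  0   0   3  |  14  -4   1 ]
R3 <- (1/3)*R3:  [    0     0     1  |  14/3  -4/3   1/3 ]
R1 <- R1 - (-1/3)*R3:  [     1      0      0  |  13/18  -5/18    1/9 ]
R2 <- R2 - (-1)*R3:  [      0       1       0  |   47/12  -13/12     1/3 ]
Right block of [I | A^{-1}] is the inverse:
[ 13/18   -5/18  1/9 ]
[ 47/12  -13/12  1/3 ]
[  14/3    -4/3  1/3 ]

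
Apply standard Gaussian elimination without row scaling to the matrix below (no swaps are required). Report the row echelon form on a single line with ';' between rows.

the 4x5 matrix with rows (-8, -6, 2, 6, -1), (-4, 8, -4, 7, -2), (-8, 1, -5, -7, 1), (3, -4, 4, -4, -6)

Forward elimination:
R2 <- R2 - (1/2)*R1:  [    0    11    -5     4  -3/2 ]
R3 <- R3 - (1)*R1:  [   0    7   -7  -13    2 ]
R4 <- R4 - (-3/8)*R1:  [     0  -25/4   19/4   -7/4  -51/8 ]
R3 <- R3 - (7/11)*R2:  [       0        0   -42/11  -171/11    65/22 ]
R4 <- R4 - (-25/44)*R2:  [       0        0    21/11    23/44  -159/22 ]
R4 <- R4 - (-1/2)*R3:  [     0      0      0  -29/4  -23/4 ]
Row echelon form:
[ -8  -6       2        6     -1 ]
[  0  11      -5        4   -3/2 ]
[  0   0  -42/11  -171/11  65/22 ]
[  0   0       0    -29/4  -23/4 ]

REF = [-8 -6 2 6 -1; 0 11 -5 4 -3/2; 0 0 -42/11 -171/11 65/22; 0 0 0 -29/4 -23/4]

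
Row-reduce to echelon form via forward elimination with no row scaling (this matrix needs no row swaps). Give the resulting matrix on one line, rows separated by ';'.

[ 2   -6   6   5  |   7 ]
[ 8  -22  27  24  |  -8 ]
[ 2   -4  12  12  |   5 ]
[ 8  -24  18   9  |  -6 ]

Forward elimination:
R2 <- R2 - (4)*R1:  [   0    2    3    4  -36 ]
R3 <- R3 - (1)*R1:  [  0   2   6   7  -2 ]
R4 <- R4 - (4)*R1:  [   0    0   -6  -11  -34 ]
R3 <- R3 - (1)*R2:  [  0   0   3   3  34 ]
R4 <- R4 - (-2)*R3:  [  0   0   0  -5  34 ]
Row echelon form:
[ 2  -6  6   5  |    7 ]
[ 0   2  3   4  |  -36 ]
[ 0   0  3   3  |   34 ]
[ 0   0  0  -5  |   34 ]

REF = [2 -6 6 5 7; 0 2 3 4 -36; 0 0 3 3 34; 0 0 0 -5 34]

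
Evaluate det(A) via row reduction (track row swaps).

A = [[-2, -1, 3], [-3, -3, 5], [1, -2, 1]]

Forward elimination:
R2 <- R2 - (3/2)*R1:  [    0  -3/2   1/2 ]
R3 <- R3 - (-1/2)*R1:  [    0  -5/2   5/2 ]
R3 <- R3 - (5/3)*R2:  [   0    0  5/3 ]
Upper-triangular form:
[ -2    -1    3 ]
[  0  -3/2  1/2 ]
[  0     0  5/3 ]
det(A) = (-1)^0 * (-2) * (-3/2) * (5/3) = 5  (0 row swaps -> sign +1)

det(A) = 5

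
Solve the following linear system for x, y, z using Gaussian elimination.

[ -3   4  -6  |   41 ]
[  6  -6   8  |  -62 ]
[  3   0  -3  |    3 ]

(-3, 2, -4)

Forward elimination on [A|b]:
R2 <- R2 - (-2)*R1:  [  0   2  -4  20 ]
R3 <- R3 - (-1)*R1:  [  0   4  -9  44 ]
R3 <- R3 - (2)*R2:  [  0   0  -1   4 ]
Row echelon form:
[ -3  4  -6  |  41 ]
[  0  2  -4  |  20 ]
[  0  0  -1  |   4 ]
Back-substitution:
z = (4) / -1 = -4
y = (20 - (-4)*(-4)) / 2 = 2
x = (41 - (4)*(2) - (-6)*(-4)) / -3 = -3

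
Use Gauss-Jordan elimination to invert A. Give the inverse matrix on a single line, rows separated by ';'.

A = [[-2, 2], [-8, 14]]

inverse = [-7/6 1/6; -2/3 1/6]

Gauss-Jordan on [A | I]:
R1 <- (1/-2)*R1:  [    1    -1  |  -1/2     0 ]
R2 <- R2 - (-8)*R1:  [  0   6  |  -4   1 ]
R2 <- (1/6)*R2:  [    0     1  |  -2/3   1/6 ]
R1 <- R1 - (-1)*R2:  [    1     0  |  -7/6   1/6 ]
Right block of [I | A^{-1}] is the inverse:
[ -7/6  1/6 ]
[ -2/3  1/6 ]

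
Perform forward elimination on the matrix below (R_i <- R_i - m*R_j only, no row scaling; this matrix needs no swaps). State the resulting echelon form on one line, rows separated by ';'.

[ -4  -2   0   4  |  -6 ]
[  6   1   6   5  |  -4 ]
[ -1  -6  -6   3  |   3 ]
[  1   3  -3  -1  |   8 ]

Forward elimination:
R2 <- R2 - (-3/2)*R1:  [   0   -2    6   11  -13 ]
R3 <- R3 - (1/4)*R1:  [     0  -11/2     -6      2    9/2 ]
R4 <- R4 - (-1/4)*R1:  [    0   5/2    -3     0  13/2 ]
R3 <- R3 - (11/4)*R2:  [      0       0   -45/2  -113/4   161/4 ]
R4 <- R4 - (-5/4)*R2:  [     0      0    9/2   55/4  -39/4 ]
R4 <- R4 - (-1/5)*R3:  [      0       0       0   81/10  -17/10 ]
Row echelon form:
[ -4  -2      0       4  |      -6 ]
[  0  -2      6      11  |     -13 ]
[  0   0  -45/2  -113/4  |   161/4 ]
[  0   0      0   81/10  |  -17/10 ]

REF = [-4 -2 0 4 -6; 0 -2 6 11 -13; 0 0 -45/2 -113/4 161/4; 0 0 0 81/10 -17/10]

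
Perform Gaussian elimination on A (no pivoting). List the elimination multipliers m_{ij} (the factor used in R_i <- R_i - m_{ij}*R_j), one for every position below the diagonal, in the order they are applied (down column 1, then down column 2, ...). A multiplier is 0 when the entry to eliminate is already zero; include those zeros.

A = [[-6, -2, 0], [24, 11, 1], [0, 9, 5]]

multipliers: -4, 0, 3

Forward elimination:
R2 <- R2 - (-4)*R1:  [ 0  3  1 ]
R3: entry in column 1 is already 0 -> m_{31} = 0 (no row operation needed)
R3 <- R3 - (3)*R2:  [ 0  0  2 ]
Multipliers (in order of application): m_{21} = -4, m_{31} = 0, m_{32} = 3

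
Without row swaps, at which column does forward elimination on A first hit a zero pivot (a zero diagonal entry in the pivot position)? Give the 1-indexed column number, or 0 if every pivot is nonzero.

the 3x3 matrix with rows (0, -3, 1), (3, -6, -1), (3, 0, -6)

first zero-pivot column = 1

Naive forward elimination:
Pivot entry (1,1) is zero but row 2 has 3 in column 1 -> naive elimination stops; a row interchange (e.g. R1 <-> R2) would be required here.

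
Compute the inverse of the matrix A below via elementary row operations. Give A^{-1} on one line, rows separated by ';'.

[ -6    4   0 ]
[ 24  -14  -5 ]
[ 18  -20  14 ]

Gauss-Jordan on [A | I]:
R1 <- (1/-6)*R1:  [    1  -2/3     0  |  -1/6     0     0 ]
R2 <- R2 - (24)*R1:  [  0   2  -5  |   4   1   0 ]
R3 <- R3 - (18)*R1:  [  0  -8  14  |   3   0   1 ]
R2 <- (1/2)*R2:  [    0     1  -5/2  |     2   1/2     0 ]
R1 <- R1 - (-2/3)*R2:  [    1     0  -5/3  |   7/6   1/3     0 ]
R3 <- R3 - (-8)*R2:  [  0   0  -6  |  19   4   1 ]
R3 <- (1/-6)*R3:  [     0      0      1  |  -19/6   -2/3   -1/6 ]
R1 <- R1 - (-5/3)*R3:  [     1      0      0  |  -37/9   -7/9  -5/18 ]
R2 <- R2 - (-5/2)*R3:  [      0       1       0  |  -71/12    -7/6   -5/12 ]
Right block of [I | A^{-1}] is the inverse:
[  -37/9  -7/9  -5/18 ]
[ -71/12  -7/6  -5/12 ]
[  -19/6  -2/3   -1/6 ]

inverse = [-37/9 -7/9 -5/18; -71/12 -7/6 -5/12; -19/6 -2/3 -1/6]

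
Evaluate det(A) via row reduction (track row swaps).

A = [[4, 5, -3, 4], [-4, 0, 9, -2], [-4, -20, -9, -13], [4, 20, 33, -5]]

Forward elimination:
R2 <- R2 - (-1)*R1:  [ 0  5  6  2 ]
R3 <- R3 - (-1)*R1:  [   0  -15  -12   -9 ]
R4 <- R4 - (1)*R1:  [  0  15  36  -9 ]
R3 <- R3 - (-3)*R2:  [  0   0   6  -3 ]
R4 <- R4 - (3)*R2:  [   0    0   18  -15 ]
R4 <- R4 - (3)*R3:  [  0   0   0  -6 ]
Upper-triangular form:
[ 4  5  -3   4 ]
[ 0  5   6   2 ]
[ 0  0   6  -3 ]
[ 0  0   0  -6 ]
det(A) = (-1)^0 * (4) * (5) * (6) * (-6) = -720  (0 row swaps -> sign +1)

det(A) = -720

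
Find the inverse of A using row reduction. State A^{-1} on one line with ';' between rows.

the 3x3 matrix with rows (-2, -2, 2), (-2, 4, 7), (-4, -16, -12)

Gauss-Jordan on [A | I]:
R1 <- (1/-2)*R1:  [    1     1    -1  |  -1/2     0     0 ]
R2 <- R2 - (-2)*R1:  [  0   6   5  |  -1   1   0 ]
R3 <- R3 - (-4)*R1:  [   0  -12  -16  |   -2    0    1 ]
R2 <- (1/6)*R2:  [    0     1   5/6  |  -1/6   1/6     0 ]
R1 <- R1 - (1)*R2:  [     1      0  -11/6  |   -1/3   -1/6      0 ]
R3 <- R3 - (-12)*R2:  [  0   0  -6  |  -4   2   1 ]
R3 <- (1/-6)*R3:  [    0     0     1  |   2/3  -1/3  -1/6 ]
R1 <- R1 - (-11/6)*R3:  [      1       0       0  |     8/9    -7/9  -11/36 ]
R2 <- R2 - (5/6)*R3:  [      0       1       0  |  -13/18     4/9    5/36 ]
Right block of [I | A^{-1}] is the inverse:
[    8/9  -7/9  -11/36 ]
[ -13/18   4/9    5/36 ]
[    2/3  -1/3    -1/6 ]

inverse = [8/9 -7/9 -11/36; -13/18 4/9 5/36; 2/3 -1/3 -1/6]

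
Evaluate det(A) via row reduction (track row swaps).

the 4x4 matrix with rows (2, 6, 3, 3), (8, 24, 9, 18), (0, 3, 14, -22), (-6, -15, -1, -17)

det(A) = 36

Forward elimination:
R2 <- R2 - (4)*R1:  [  0   0  -3   6 ]
R4 <- R4 - (-3)*R1:  [  0   3   8  -8 ]
R2 <-> R3   (pivot in column 2 was zero)
[ 2  6   3    3 ]
[ 0  3  14  -22 ]
[ 0  0  -3    6 ]
[ 0  3   8   -8 ]
R4 <- R4 - (1)*R2:  [  0   0  -6  14 ]
R4 <- R4 - (2)*R3:  [ 0  0  0  2 ]
Upper-triangular form:
[ 2  6   3    3 ]
[ 0  3  14  -22 ]
[ 0  0  -3    6 ]
[ 0  0   0    2 ]
det(A) = (-1)^1 * (2) * (3) * (-3) * (2) = 36  (1 row swap -> sign -1)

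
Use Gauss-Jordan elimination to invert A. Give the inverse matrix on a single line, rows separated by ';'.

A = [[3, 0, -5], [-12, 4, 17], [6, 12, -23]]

Gauss-Jordan on [A | I]:
R1 <- (1/3)*R1:  [    1     0  -5/3  |   1/3     0     0 ]
R2 <- R2 - (-12)*R1:  [  0   4  -3  |   4   1   0 ]
R3 <- R3 - (6)*R1:  [   0   12  -13  |   -2    0    1 ]
R2 <- (1/4)*R2:  [    0     1  -3/4  |     1   1/4     0 ]
R3 <- R3 - (12)*R2:  [   0    0   -4  |  -14   -3    1 ]
R3 <- (1/-4)*R3:  [    0     0     1  |   7/2   3/4  -1/4 ]
R1 <- R1 - (-5/3)*R3:  [     1      0      0  |   37/6    5/4  -5/12 ]
R2 <- R2 - (-3/4)*R3:  [     0      1      0  |   29/8  13/16  -3/16 ]
Right block of [I | A^{-1}] is the inverse:
[ 37/6    5/4  -5/12 ]
[ 29/8  13/16  -3/16 ]
[  7/2    3/4   -1/4 ]

inverse = [37/6 5/4 -5/12; 29/8 13/16 -3/16; 7/2 3/4 -1/4]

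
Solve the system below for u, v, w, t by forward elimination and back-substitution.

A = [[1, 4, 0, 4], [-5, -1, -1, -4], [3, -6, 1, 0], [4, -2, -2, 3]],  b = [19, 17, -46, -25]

(-5, 5, -1, 1)

Forward elimination on [A|b]:
R2 <- R2 - (-5)*R1:  [   0   19   -1   16  112 ]
R3 <- R3 - (3)*R1:  [    0   -18     1   -12  -103 ]
R4 <- R4 - (4)*R1:  [    0   -18    -2   -13  -101 ]
R3 <- R3 - (-18/19)*R2:  [     0      0   1/19  60/19  59/19 ]
R4 <- R4 - (-18/19)*R2:  [      0       0  -56/19   41/19   97/19 ]
R4 <- R4 - (-56)*R3:  [   0    0    0  179  179 ]
Row echelon form:
[ 1   4     0      4  |     19 ]
[ 0  19    -1     16  |    112 ]
[ 0   0  1/19  60/19  |  59/19 ]
[ 0   0     0    179  |    179 ]
Back-substitution:
t = (179) / 179 = 1
w = (59/19 - (60/19)*(1)) / (1/19) = -1
v = (112 - (-1)*(-1) - (16)*(1)) / 19 = 5
u = (19 - (4)*(5) - (4)*(1)) / 1 = -5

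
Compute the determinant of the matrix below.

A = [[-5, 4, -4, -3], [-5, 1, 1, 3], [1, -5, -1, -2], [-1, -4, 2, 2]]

det(A) = 66

Forward elimination:
R2 <- R2 - (1)*R1:  [  0  -3   5   6 ]
R3 <- R3 - (-1/5)*R1:  [     0  -21/5   -9/5  -13/5 ]
R4 <- R4 - (1/5)*R1:  [     0  -24/5   14/5   13/5 ]
R3 <- R3 - (7/5)*R2:  [     0      0  -44/5    -11 ]
R4 <- R4 - (8/5)*R2:  [     0      0  -26/5     -7 ]
R4 <- R4 - (13/22)*R3:  [    0     0     0  -1/2 ]
Upper-triangular form:
[ -5   4     -4    -3 ]
[  0  -3      5     6 ]
[  0   0  -44/5   -11 ]
[  0   0      0  -1/2 ]
det(A) = (-1)^0 * (-5) * (-3) * (-44/5) * (-1/2) = 66  (0 row swaps -> sign +1)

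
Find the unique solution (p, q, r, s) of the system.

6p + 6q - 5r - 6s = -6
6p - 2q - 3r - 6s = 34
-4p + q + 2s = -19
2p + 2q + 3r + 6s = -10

(3, -5, 0, -1)

Forward elimination on [A|b]:
R2 <- R2 - (1)*R1:  [  0  -8   2   0  40 ]
R3 <- R3 - (-2/3)*R1:  [     0      5  -10/3     -2    -23 ]
R4 <- R4 - (1/3)*R1:  [    0     0  14/3     8    -8 ]
R3 <- R3 - (-5/8)*R2:  [      0       0  -25/12      -2       2 ]
R4 <- R4 - (-56/25)*R3:  [      0       0       0   88/25  -88/25 ]
Row echelon form:
[ 6   6      -5     -6  |      -6 ]
[ 0  -8       2      0  |      40 ]
[ 0   0  -25/12     -2  |       2 ]
[ 0   0       0  88/25  |  -88/25 ]
Back-substitution:
s = (-88/25) / (88/25) = -1
r = (2 - (-2)*(-1)) / (-25/12) = 0
q = (40 - (2)*(0)) / -8 = -5
p = (-6 - (6)*(-5) - (-5)*(0) - (-6)*(-1)) / 6 = 3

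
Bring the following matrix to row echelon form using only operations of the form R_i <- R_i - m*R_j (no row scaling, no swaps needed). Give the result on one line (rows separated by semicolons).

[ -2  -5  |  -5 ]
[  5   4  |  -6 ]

Forward elimination:
R2 <- R2 - (-5/2)*R1:  [     0  -17/2  -37/2 ]
Row echelon form:
[ -2     -5  |     -5 ]
[  0  -17/2  |  -37/2 ]

REF = [-2 -5 -5; 0 -17/2 -37/2]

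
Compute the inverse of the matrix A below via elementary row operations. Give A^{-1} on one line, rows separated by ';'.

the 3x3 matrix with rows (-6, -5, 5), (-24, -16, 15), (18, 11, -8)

Gauss-Jordan on [A | I]:
R1 <- (1/-6)*R1:  [    1   5/6  -5/6  |  -1/6     0     0 ]
R2 <- R2 - (-24)*R1:  [  0   4  -5  |  -4   1   0 ]
R3 <- R3 - (18)*R1:  [  0  -4   7  |   3   0   1 ]
R2 <- (1/4)*R2:  [    0     1  -5/4  |    -1   1/4     0 ]
R1 <- R1 - (5/6)*R2:  [     1      0   5/24  |    2/3  -5/24      0 ]
R3 <- R3 - (-4)*R2:  [  0   0   2  |  -1   1   1 ]
R3 <- (1/2)*R3:  [    0     0     1  |  -1/2   1/2   1/2 ]
R1 <- R1 - (5/24)*R3:  [     1      0      0  |  37/48  -5/16  -5/48 ]
R2 <- R2 - (-5/4)*R3:  [     0      1      0  |  -13/8    7/8    5/8 ]
Right block of [I | A^{-1}] is the inverse:
[ 37/48  -5/16  -5/48 ]
[ -13/8    7/8    5/8 ]
[  -1/2    1/2    1/2 ]

inverse = [37/48 -5/16 -5/48; -13/8 7/8 5/8; -1/2 1/2 1/2]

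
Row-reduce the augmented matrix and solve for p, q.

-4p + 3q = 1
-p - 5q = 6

Forward elimination on [A|b]:
R2 <- R2 - (1/4)*R1:  [     0  -23/4   23/4 ]
Row echelon form:
[ -4      3  |     1 ]
[  0  -23/4  |  23/4 ]
Back-substitution:
q = (23/4) / (-23/4) = -1
p = (1 - (3)*(-1)) / -4 = -1

(-1, -1)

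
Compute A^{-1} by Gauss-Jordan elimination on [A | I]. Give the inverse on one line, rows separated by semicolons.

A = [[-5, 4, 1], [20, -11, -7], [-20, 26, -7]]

inverse = [259/125 54/125 -17/125; 56/25 11/25 -3/25; 12/5 2/5 -1/5]

Gauss-Jordan on [A | I]:
R1 <- (1/-5)*R1:  [    1  -4/5  -1/5  |  -1/5     0     0 ]
R2 <- R2 - (20)*R1:  [  0   5  -3  |   4   1   0 ]
R3 <- R3 - (-20)*R1:  [   0   10  -11  |   -4    0    1 ]
R2 <- (1/5)*R2:  [    0     1  -3/5  |   4/5   1/5     0 ]
R1 <- R1 - (-4/5)*R2:  [      1       0  -17/25  |   11/25    4/25       0 ]
R3 <- R3 - (10)*R2:  [   0    0   -5  |  -12   -2    1 ]
R3 <- (1/-5)*R3:  [    0     0     1  |  12/5   2/5  -1/5 ]
R1 <- R1 - (-17/25)*R3:  [       1        0        0  |  259/125   54/125  -17/125 ]
R2 <- R2 - (-3/5)*R3:  [     0      1      0  |  56/25  11/25  -3/25 ]
Right block of [I | A^{-1}] is the inverse:
[ 259/125  54/125  -17/125 ]
[   56/25   11/25    -3/25 ]
[    12/5     2/5     -1/5 ]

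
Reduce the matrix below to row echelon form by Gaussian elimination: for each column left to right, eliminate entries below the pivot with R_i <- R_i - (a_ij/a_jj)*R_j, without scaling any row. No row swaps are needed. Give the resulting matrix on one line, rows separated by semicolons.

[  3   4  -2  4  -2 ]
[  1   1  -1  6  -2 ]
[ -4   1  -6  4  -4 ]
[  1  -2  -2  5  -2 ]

Forward elimination:
R2 <- R2 - (1/3)*R1:  [    0  -1/3  -1/3  14/3  -4/3 ]
R3 <- R3 - (-4/3)*R1:  [     0   19/3  -26/3   28/3  -20/3 ]
R4 <- R4 - (1/3)*R1:  [     0  -10/3   -4/3   11/3   -4/3 ]
R3 <- R3 - (-19)*R2:  [   0    0  -15   98  -32 ]
R4 <- R4 - (10)*R2:  [   0    0    2  -43   12 ]
R4 <- R4 - (-2/15)*R3:  [       0        0        0  -449/15   116/15 ]
Row echelon form:
[ 3     4    -2        4      -2 ]
[ 0  -1/3  -1/3     14/3    -4/3 ]
[ 0     0   -15       98     -32 ]
[ 0     0     0  -449/15  116/15 ]

REF = [3 4 -2 4 -2; 0 -1/3 -1/3 14/3 -4/3; 0 0 -15 98 -32; 0 0 0 -449/15 116/15]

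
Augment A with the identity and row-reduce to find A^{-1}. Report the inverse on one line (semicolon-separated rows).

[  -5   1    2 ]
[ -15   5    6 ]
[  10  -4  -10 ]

Gauss-Jordan on [A | I]:
R1 <- (1/-5)*R1:  [    1  -1/5  -2/5  |  -1/5     0     0 ]
R2 <- R2 - (-15)*R1:  [  0   2   0  |  -3   1   0 ]
R3 <- R3 - (10)*R1:  [  0  -2  -6  |   2   0   1 ]
R2 <- (1/2)*R2:  [    0     1     0  |  -3/2   1/2     0 ]
R1 <- R1 - (-1/5)*R2:  [    1     0  -2/5  |  -1/2  1/10     0 ]
R3 <- R3 - (-2)*R2:  [  0   0  -6  |  -1   1   1 ]
R3 <- (1/-6)*R3:  [    0     0     1  |   1/6  -1/6  -1/6 ]
R1 <- R1 - (-2/5)*R3:  [      1       0       0  |  -13/30    1/30   -1/15 ]
Right block of [I | A^{-1}] is the inverse:
[ -13/30  1/30  -1/15 ]
[   -3/2   1/2      0 ]
[    1/6  -1/6   -1/6 ]

inverse = [-13/30 1/30 -1/15; -3/2 1/2 0; 1/6 -1/6 -1/6]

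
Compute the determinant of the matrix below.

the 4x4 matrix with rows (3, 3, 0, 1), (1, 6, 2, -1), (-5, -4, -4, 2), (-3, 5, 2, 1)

det(A) = -202

Forward elimination:
R2 <- R2 - (1/3)*R1:  [    0     5     2  -4/3 ]
R3 <- R3 - (-5/3)*R1:  [    0     1    -4  11/3 ]
R4 <- R4 - (-1)*R1:  [ 0  8  2  2 ]
R3 <- R3 - (1/5)*R2:  [     0      0  -22/5  59/15 ]
R4 <- R4 - (8/5)*R2:  [     0      0   -6/5  62/15 ]
R4 <- R4 - (3/11)*R3:  [      0       0       0  101/33 ]
Upper-triangular form:
[ 3  3      0       1 ]
[ 0  5      2    -4/3 ]
[ 0  0  -22/5   59/15 ]
[ 0  0      0  101/33 ]
det(A) = (-1)^0 * (3) * (5) * (-22/5) * (101/33) = -202  (0 row swaps -> sign +1)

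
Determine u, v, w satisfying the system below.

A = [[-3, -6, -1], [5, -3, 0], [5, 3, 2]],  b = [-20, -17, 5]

Forward elimination on [A|b]:
R2 <- R2 - (-5/3)*R1:  [      0     -13    -5/3  -151/3 ]
R3 <- R3 - (-5/3)*R1:  [     0     -7    1/3  -85/3 ]
R3 <- R3 - (7/13)*R2:  [      0       0   16/13  -16/13 ]
Row echelon form:
[ -3   -6     -1  |     -20 ]
[  0  -13   -5/3  |  -151/3 ]
[  0    0  16/13  |  -16/13 ]
Back-substitution:
w = (-16/13) / (16/13) = -1
v = (-151/3 - (-5/3)*(-1)) / -13 = 4
u = (-20 - (-6)*(4) - (-1)*(-1)) / -3 = -1

(-1, 4, -1)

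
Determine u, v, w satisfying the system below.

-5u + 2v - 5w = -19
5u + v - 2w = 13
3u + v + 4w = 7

(3, -2, 0)

Forward elimination on [A|b]:
R2 <- R2 - (-1)*R1:  [  0   3  -7  -6 ]
R3 <- R3 - (-3/5)*R1:  [     0   11/5      1  -22/5 ]
R3 <- R3 - (11/15)*R2:  [     0      0  92/15      0 ]
Row echelon form:
[ -5  2     -5  |  -19 ]
[  0  3     -7  |   -6 ]
[  0  0  92/15  |    0 ]
Back-substitution:
w = (0) / (92/15) = 0
v = (-6 - (-7)*(0)) / 3 = -2
u = (-19 - (2)*(-2) - (-5)*(0)) / -5 = 3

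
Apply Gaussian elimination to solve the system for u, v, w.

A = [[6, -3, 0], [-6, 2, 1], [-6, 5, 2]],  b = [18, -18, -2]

Forward elimination on [A|b]:
R2 <- R2 - (-1)*R1:  [  0  -1   1   0 ]
R3 <- R3 - (-1)*R1:  [  0   2   2  16 ]
R3 <- R3 - (-2)*R2:  [  0   0   4  16 ]
Row echelon form:
[ 6  -3  0  |  18 ]
[ 0  -1  1  |   0 ]
[ 0   0  4  |  16 ]
Back-substitution:
w = (16) / 4 = 4
v = (0 - (1)*(4)) / -1 = 4
u = (18 - (-3)*(4)) / 6 = 5

(5, 4, 4)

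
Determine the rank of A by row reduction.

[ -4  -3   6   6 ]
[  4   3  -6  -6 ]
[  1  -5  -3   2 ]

Row reduction:
R2 <- R2 - (-1)*R1:  [ 0  0  0  0 ]
R3 <- R3 - (-1/4)*R1:  [     0  -23/4   -3/2    7/2 ]
R2 <-> R3   (pivot in column 2 was zero)
[ -4     -3     6    6 ]
[  0  -23/4  -3/2  7/2 ]
[  0      0     0    0 ]
Row echelon form:
[ -4     -3     6    6 ]
[  0  -23/4  -3/2  7/2 ]
[  0      0     0    0 ]
Nonzero rows / pivot columns: 2

rank(A) = 2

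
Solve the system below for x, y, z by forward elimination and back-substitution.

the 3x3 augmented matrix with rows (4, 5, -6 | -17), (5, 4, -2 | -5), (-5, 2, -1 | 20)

Forward elimination on [A|b]:
R2 <- R2 - (5/4)*R1:  [    0  -9/4  11/2  65/4 ]
R3 <- R3 - (-5/4)*R1:  [     0   33/4  -17/2   -5/4 ]
R3 <- R3 - (-11/3)*R2:  [     0      0   35/3  175/3 ]
Row echelon form:
[ 4     5    -6  |    -17 ]
[ 0  -9/4  11/2  |   65/4 ]
[ 0     0  35/3  |  175/3 ]
Back-substitution:
z = (175/3) / (35/3) = 5
y = (65/4 - (11/2)*(5)) / (-9/4) = 5
x = (-17 - (5)*(5) - (-6)*(5)) / 4 = -3

(-3, 5, 5)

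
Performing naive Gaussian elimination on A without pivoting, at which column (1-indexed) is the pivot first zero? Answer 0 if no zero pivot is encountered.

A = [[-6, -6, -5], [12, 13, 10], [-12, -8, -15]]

Naive forward elimination:
R2 <- R2 - (-2)*R1:  [ 0  1  0 ]
R3 <- R3 - (2)*R1:  [  0   4  -5 ]
R3 <- R3 - (4)*R2:  [  0   0  -5 ]
All pivots nonzero; naive elimination completes without hitting a zero pivot.

first zero-pivot column = 0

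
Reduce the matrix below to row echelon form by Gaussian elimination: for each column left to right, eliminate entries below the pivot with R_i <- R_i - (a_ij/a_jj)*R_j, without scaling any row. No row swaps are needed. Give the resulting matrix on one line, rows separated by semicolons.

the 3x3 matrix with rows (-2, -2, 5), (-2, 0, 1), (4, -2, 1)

REF = [-2 -2 5; 0 2 -4; 0 0 -1]

Forward elimination:
R2 <- R2 - (1)*R1:  [  0   2  -4 ]
R3 <- R3 - (-2)*R1:  [  0  -6  11 ]
R3 <- R3 - (-3)*R2:  [  0   0  -1 ]
Row echelon form:
[ -2  -2   5 ]
[  0   2  -4 ]
[  0   0  -1 ]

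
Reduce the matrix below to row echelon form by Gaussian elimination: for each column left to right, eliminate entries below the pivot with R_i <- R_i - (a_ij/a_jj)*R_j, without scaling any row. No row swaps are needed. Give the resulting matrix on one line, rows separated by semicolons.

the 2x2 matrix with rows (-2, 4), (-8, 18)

REF = [-2 4; 0 2]

Forward elimination:
R2 <- R2 - (4)*R1:  [ 0  2 ]
Row echelon form:
[ -2  4 ]
[  0  2 ]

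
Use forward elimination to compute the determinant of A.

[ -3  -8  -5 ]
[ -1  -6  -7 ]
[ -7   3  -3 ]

Forward elimination:
R2 <- R2 - (1/3)*R1:  [     0  -10/3  -16/3 ]
R3 <- R3 - (7/3)*R1:  [    0  65/3  26/3 ]
R3 <- R3 - (-13/2)*R2:  [   0    0  -26 ]
Upper-triangular form:
[ -3     -8     -5 ]
[  0  -10/3  -16/3 ]
[  0      0    -26 ]
det(A) = (-1)^0 * (-3) * (-10/3) * (-26) = -260  (0 row swaps -> sign +1)

det(A) = -260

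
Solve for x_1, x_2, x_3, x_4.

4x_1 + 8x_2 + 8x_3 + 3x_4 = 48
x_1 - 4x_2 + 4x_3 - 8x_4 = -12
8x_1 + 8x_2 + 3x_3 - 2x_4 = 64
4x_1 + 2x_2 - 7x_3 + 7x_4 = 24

Forward elimination on [A|b]:
R2 <- R2 - (1/4)*R1:  [     0     -6      2  -35/4    -24 ]
R3 <- R3 - (2)*R1:  [   0   -8  -13   -8  -32 ]
R4 <- R4 - (1)*R1:  [   0   -6  -15    4  -24 ]
R3 <- R3 - (4/3)*R2:  [     0      0  -47/3   11/3      0 ]
R4 <- R4 - (1)*R2:  [    0     0   -17  51/4     0 ]
R4 <- R4 - (51/47)*R3:  [        0         0         0  1649/188         0 ]
Row echelon form:
[ 4   8      8         3  |   48 ]
[ 0  -6      2     -35/4  |  -24 ]
[ 0   0  -47/3      11/3  |    0 ]
[ 0   0      0  1649/188  |    0 ]
Back-substitution:
x_4 = (0) / (1649/188) = 0
x_3 = (0 - (11/3)*(0)) / (-47/3) = 0
x_2 = (-24 - (2)*(0) - (-35/4)*(0)) / -6 = 4
x_1 = (48 - (8)*(4) - (8)*(0) - (3)*(0)) / 4 = 4

(4, 4, 0, 0)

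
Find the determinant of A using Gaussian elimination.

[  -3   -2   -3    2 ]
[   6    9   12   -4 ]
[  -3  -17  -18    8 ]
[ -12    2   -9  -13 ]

Forward elimination:
R2 <- R2 - (-2)*R1:  [ 0  5  6  0 ]
R3 <- R3 - (1)*R1:  [   0  -15  -15    6 ]
R4 <- R4 - (4)*R1:  [   0   10    3  -21 ]
R3 <- R3 - (-3)*R2:  [ 0  0  3  6 ]
R4 <- R4 - (2)*R2:  [   0    0   -9  -21 ]
R4 <- R4 - (-3)*R3:  [  0   0   0  -3 ]
Upper-triangular form:
[ -3  -2  -3   2 ]
[  0   5   6   0 ]
[  0   0   3   6 ]
[  0   0   0  -3 ]
det(A) = (-1)^0 * (-3) * (5) * (3) * (-3) = 135  (0 row swaps -> sign +1)

det(A) = 135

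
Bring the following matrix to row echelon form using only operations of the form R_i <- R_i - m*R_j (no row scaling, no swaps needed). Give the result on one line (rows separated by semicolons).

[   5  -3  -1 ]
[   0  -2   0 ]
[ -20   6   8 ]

Forward elimination:
R3 <- R3 - (-4)*R1:  [  0  -6   4 ]
R3 <- R3 - (3)*R2:  [ 0  0  4 ]
Row echelon form:
[ 5  -3  -1 ]
[ 0  -2   0 ]
[ 0   0   4 ]

REF = [5 -3 -1; 0 -2 0; 0 0 4]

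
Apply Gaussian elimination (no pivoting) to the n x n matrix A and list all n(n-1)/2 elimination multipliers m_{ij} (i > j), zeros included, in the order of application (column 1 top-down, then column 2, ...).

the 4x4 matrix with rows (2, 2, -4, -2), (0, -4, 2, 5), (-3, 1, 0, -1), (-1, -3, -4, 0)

Forward elimination:
R2: entry in column 1 is already 0 -> m_{21} = 0 (no row operation needed)
R3 <- R3 - (-3/2)*R1:  [  0   4  -6  -4 ]
R4 <- R4 - (-1/2)*R1:  [  0  -2  -6  -1 ]
R3 <- R3 - (-1)*R2:  [  0   0  -4   1 ]
R4 <- R4 - (1/2)*R2:  [    0     0    -7  -7/2 ]
R4 <- R4 - (7/4)*R3:  [     0      0      0  -21/4 ]
Multipliers (in order of application): m_{21} = 0, m_{31} = -3/2, m_{41} = -1/2, m_{32} = -1, m_{42} = 1/2, m_{43} = 7/4

multipliers: 0, -3/2, -1/2, -1, 1/2, 7/4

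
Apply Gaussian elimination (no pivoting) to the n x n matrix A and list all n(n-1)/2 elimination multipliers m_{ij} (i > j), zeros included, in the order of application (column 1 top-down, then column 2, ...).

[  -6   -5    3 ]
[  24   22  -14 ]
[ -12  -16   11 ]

multipliers: -4, 2, -3

Forward elimination:
R2 <- R2 - (-4)*R1:  [  0   2  -2 ]
R3 <- R3 - (2)*R1:  [  0  -6   5 ]
R3 <- R3 - (-3)*R2:  [  0   0  -1 ]
Multipliers (in order of application): m_{21} = -4, m_{31} = 2, m_{32} = -3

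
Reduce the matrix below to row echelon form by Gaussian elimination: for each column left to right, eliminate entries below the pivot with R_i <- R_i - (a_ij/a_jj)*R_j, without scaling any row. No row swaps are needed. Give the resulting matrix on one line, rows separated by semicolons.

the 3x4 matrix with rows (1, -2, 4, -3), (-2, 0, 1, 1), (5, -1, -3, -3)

REF = [1 -2 4 -3; 0 -4 9 -5; 0 0 -11/4 3/4]

Forward elimination:
R2 <- R2 - (-2)*R1:  [  0  -4   9  -5 ]
R3 <- R3 - (5)*R1:  [   0    9  -23   12 ]
R3 <- R3 - (-9/4)*R2:  [     0      0  -11/4    3/4 ]
Row echelon form:
[ 1  -2      4   -3 ]
[ 0  -4      9   -5 ]
[ 0   0  -11/4  3/4 ]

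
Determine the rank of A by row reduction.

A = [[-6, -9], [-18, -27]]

rank(A) = 1

Row reduction:
R2 <- R2 - (3)*R1:  [ 0  0 ]
Row echelon form:
[ -6  -9 ]
[  0   0 ]
Nonzero rows / pivot columns: 1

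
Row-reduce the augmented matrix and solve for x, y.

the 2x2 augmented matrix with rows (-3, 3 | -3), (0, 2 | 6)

Forward elimination on [A|b]:
Row echelon form:
[ -3  3  |  -3 ]
[  0  2  |   6 ]
Back-substitution:
y = (6) / 2 = 3
x = (-3 - (3)*(3)) / -3 = 4

(4, 3)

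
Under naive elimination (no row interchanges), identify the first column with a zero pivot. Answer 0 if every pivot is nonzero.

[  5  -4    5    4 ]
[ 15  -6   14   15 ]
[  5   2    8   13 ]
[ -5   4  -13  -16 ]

first zero-pivot column = 4

Naive forward elimination:
R2 <- R2 - (3)*R1:  [  0   6  -1   3 ]
R3 <- R3 - (1)*R1:  [ 0  6  3  9 ]
R4 <- R4 - (-1)*R1:  [   0    0   -8  -12 ]
R3 <- R3 - (1)*R2:  [ 0  0  4  6 ]
R4 <- R4 - (-2)*R3:  [ 0  0  0  0 ]
Matrix at this point:
[ 5  -4   5  4 ]
[ 0   6  -1  3 ]
[ 0   0   4  6 ]
[ 0   0   0  0 ]
Pivot entry (4,4) in the last row is zero and there are no rows below to swap with -> zero pivot in column 4 (A is singular).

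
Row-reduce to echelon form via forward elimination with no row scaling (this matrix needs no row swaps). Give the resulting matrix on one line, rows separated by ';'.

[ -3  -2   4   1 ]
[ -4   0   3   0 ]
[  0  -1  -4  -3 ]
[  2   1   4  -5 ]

Forward elimination:
R2 <- R2 - (4/3)*R1:  [    0   8/3  -7/3  -4/3 ]
R4 <- R4 - (-2/3)*R1:  [     0   -1/3   20/3  -13/3 ]
R3 <- R3 - (-3/8)*R2:  [     0      0  -39/8   -7/2 ]
R4 <- R4 - (-1/8)*R2:  [    0     0  51/8  -9/2 ]
R4 <- R4 - (-17/13)*R3:  [       0        0        0  -118/13 ]
Row echelon form:
[ -3   -2      4        1 ]
[  0  8/3   -7/3     -4/3 ]
[  0    0  -39/8     -7/2 ]
[  0    0      0  -118/13 ]

REF = [-3 -2 4 1; 0 8/3 -7/3 -4/3; 0 0 -39/8 -7/2; 0 0 0 -118/13]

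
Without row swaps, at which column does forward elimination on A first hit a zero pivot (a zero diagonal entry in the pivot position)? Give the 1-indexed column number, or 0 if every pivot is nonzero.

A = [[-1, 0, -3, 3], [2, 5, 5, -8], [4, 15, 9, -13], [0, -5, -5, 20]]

Naive forward elimination:
R2 <- R2 - (-2)*R1:  [  0   5  -1  -2 ]
R3 <- R3 - (-4)*R1:  [  0  15  -3  -1 ]
R3 <- R3 - (3)*R2:  [ 0  0  0  5 ]
R4 <- R4 - (-1)*R2:  [  0   0  -6  18 ]
Matrix at this point:
[ -1  0  -3   3 ]
[  0  5  -1  -2 ]
[  0  0   0   5 ]
[  0  0  -6  18 ]
Pivot entry (3,3) is zero but row 4 has -6 in column 3 -> naive elimination stops; a row interchange (e.g. R3 <-> R4) would be required here.

first zero-pivot column = 3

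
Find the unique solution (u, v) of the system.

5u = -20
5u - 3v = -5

Forward elimination on [A|b]:
R2 <- R2 - (1)*R1:  [  0  -3  15 ]
Row echelon form:
[ 5   0  |  -20 ]
[ 0  -3  |   15 ]
Back-substitution:
v = (15) / -3 = -5
u = (-20) / 5 = -4

(-4, -5)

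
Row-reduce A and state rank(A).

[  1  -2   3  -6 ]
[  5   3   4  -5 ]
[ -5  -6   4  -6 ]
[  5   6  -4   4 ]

Row reduction:
R2 <- R2 - (5)*R1:  [   0   13  -11   25 ]
R3 <- R3 - (-5)*R1:  [   0  -16   19  -36 ]
R4 <- R4 - (5)*R1:  [   0   16  -19   34 ]
R3 <- R3 - (-16/13)*R2:  [      0       0   71/13  -68/13 ]
R4 <- R4 - (16/13)*R2:  [      0       0  -71/13   42/13 ]
R4 <- R4 - (-1)*R3:  [  0   0   0  -2 ]
Row echelon form:
[ 1  -2      3      -6 ]
[ 0  13    -11      25 ]
[ 0   0  71/13  -68/13 ]
[ 0   0      0      -2 ]
Nonzero rows / pivot columns: 4

rank(A) = 4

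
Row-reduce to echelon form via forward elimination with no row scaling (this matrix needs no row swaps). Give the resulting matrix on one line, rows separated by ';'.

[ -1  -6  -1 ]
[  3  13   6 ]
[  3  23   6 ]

Forward elimination:
R2 <- R2 - (-3)*R1:  [  0  -5   3 ]
R3 <- R3 - (-3)*R1:  [ 0  5  3 ]
R3 <- R3 - (-1)*R2:  [ 0  0  6 ]
Row echelon form:
[ -1  -6  -1 ]
[  0  -5   3 ]
[  0   0   6 ]

REF = [-1 -6 -1; 0 -5 3; 0 0 6]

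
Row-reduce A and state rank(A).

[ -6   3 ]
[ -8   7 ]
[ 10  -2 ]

rank(A) = 2

Row reduction:
R2 <- R2 - (4/3)*R1:  [ 0  3 ]
R3 <- R3 - (-5/3)*R1:  [ 0  3 ]
R3 <- R3 - (1)*R2:  [ 0  0 ]
Row echelon form:
[ -6  3 ]
[  0  3 ]
[  0  0 ]
Nonzero rows / pivot columns: 2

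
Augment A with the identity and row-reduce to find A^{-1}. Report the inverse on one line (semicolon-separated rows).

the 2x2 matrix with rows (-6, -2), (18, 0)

Gauss-Jordan on [A | I]:
R1 <- (1/-6)*R1:  [    1   1/3  |  -1/6     0 ]
R2 <- R2 - (18)*R1:  [  0  -6  |   3   1 ]
R2 <- (1/-6)*R2:  [    0     1  |  -1/2  -1/6 ]
R1 <- R1 - (1/3)*R2:  [    1     0  |     0  1/18 ]
Right block of [I | A^{-1}] is the inverse:
[    0  1/18 ]
[ -1/2  -1/6 ]

inverse = [0 1/18; -1/2 -1/6]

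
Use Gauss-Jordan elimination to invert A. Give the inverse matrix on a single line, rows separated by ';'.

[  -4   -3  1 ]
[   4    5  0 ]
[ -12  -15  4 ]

Gauss-Jordan on [A | I]:
R1 <- (1/-4)*R1:  [    1   3/4  -1/4  |  -1/4     0     0 ]
R2 <- R2 - (4)*R1:  [ 0  2  1  |  1  1  0 ]
R3 <- R3 - (-12)*R1:  [  0  -6   1  |  -3   0   1 ]
R2 <- (1/2)*R2:  [   0    1  1/2  |  1/2  1/2    0 ]
R1 <- R1 - (3/4)*R2:  [    1     0  -5/8  |  -5/8  -3/8     0 ]
R3 <- R3 - (-6)*R2:  [ 0  0  4  |  0  3  1 ]
R3 <- (1/4)*R3:  [   0    0    1  |    0  3/4  1/4 ]
R1 <- R1 - (-5/8)*R3:  [    1     0     0  |  -5/8  3/32  5/32 ]
R2 <- R2 - (1/2)*R3:  [    0     1     0  |   1/2   1/8  -1/8 ]
Right block of [I | A^{-1}] is the inverse:
[ -5/8  3/32  5/32 ]
[  1/2   1/8  -1/8 ]
[    0   3/4   1/4 ]

inverse = [-5/8 3/32 5/32; 1/2 1/8 -1/8; 0 3/4 1/4]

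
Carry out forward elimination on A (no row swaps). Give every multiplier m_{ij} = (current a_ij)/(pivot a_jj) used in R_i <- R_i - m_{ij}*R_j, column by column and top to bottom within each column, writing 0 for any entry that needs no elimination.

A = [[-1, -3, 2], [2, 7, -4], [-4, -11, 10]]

Forward elimination:
R2 <- R2 - (-2)*R1:  [ 0  1  0 ]
R3 <- R3 - (4)*R1:  [ 0  1  2 ]
R3 <- R3 - (1)*R2:  [ 0  0  2 ]
Multipliers (in order of application): m_{21} = -2, m_{31} = 4, m_{32} = 1

multipliers: -2, 4, 1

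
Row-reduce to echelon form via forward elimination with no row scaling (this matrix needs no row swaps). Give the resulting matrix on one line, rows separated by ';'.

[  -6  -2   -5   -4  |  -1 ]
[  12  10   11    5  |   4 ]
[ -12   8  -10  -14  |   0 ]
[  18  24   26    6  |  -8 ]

Forward elimination:
R2 <- R2 - (-2)*R1:  [  0   6   1  -3   2 ]
R3 <- R3 - (2)*R1:  [  0  12   0  -6   2 ]
R4 <- R4 - (-3)*R1:  [   0   18   11   -6  -11 ]
R3 <- R3 - (2)*R2:  [  0   0  -2   0  -2 ]
R4 <- R4 - (3)*R2:  [   0    0    8    3  -17 ]
R4 <- R4 - (-4)*R3:  [   0    0    0    3  -25 ]
Row echelon form:
[ -6  -2  -5  -4  |   -1 ]
[  0   6   1  -3  |    2 ]
[  0   0  -2   0  |   -2 ]
[  0   0   0   3  |  -25 ]

REF = [-6 -2 -5 -4 -1; 0 6 1 -3 2; 0 0 -2 0 -2; 0 0 0 3 -25]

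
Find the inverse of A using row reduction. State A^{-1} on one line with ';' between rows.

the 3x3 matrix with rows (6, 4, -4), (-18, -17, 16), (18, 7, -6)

inverse = [1/6 1/15 1/15; -3 -3/5 2/5; -3 -1/2 1/2]

Gauss-Jordan on [A | I]:
R1 <- (1/6)*R1:  [    1   2/3  -2/3  |   1/6     0     0 ]
R2 <- R2 - (-18)*R1:  [  0  -5   4  |   3   1   0 ]
R3 <- R3 - (18)*R1:  [  0  -5   6  |  -3   0   1 ]
R2 <- (1/-5)*R2:  [    0     1  -4/5  |  -3/5  -1/5     0 ]
R1 <- R1 - (2/3)*R2:  [     1      0  -2/15  |  17/30   2/15      0 ]
R3 <- R3 - (-5)*R2:  [  0   0   2  |  -6  -1   1 ]
R3 <- (1/2)*R3:  [    0     0     1  |    -3  -1/2   1/2 ]
R1 <- R1 - (-2/15)*R3:  [    1     0     0  |   1/6  1/15  1/15 ]
R2 <- R2 - (-4/5)*R3:  [    0     1     0  |    -3  -3/5   2/5 ]
Right block of [I | A^{-1}] is the inverse:
[ 1/6  1/15  1/15 ]
[  -3  -3/5   2/5 ]
[  -3  -1/2   1/2 ]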